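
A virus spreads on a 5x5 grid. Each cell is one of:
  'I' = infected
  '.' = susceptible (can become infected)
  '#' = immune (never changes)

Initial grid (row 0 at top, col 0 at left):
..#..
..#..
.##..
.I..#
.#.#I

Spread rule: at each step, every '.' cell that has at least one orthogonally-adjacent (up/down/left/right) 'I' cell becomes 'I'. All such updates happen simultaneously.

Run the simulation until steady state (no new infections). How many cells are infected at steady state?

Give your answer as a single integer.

Answer: 18

Derivation:
Step 0 (initial): 2 infected
Step 1: +2 new -> 4 infected
Step 2: +4 new -> 8 infected
Step 3: +2 new -> 10 infected
Step 4: +4 new -> 14 infected
Step 5: +3 new -> 17 infected
Step 6: +1 new -> 18 infected
Step 7: +0 new -> 18 infected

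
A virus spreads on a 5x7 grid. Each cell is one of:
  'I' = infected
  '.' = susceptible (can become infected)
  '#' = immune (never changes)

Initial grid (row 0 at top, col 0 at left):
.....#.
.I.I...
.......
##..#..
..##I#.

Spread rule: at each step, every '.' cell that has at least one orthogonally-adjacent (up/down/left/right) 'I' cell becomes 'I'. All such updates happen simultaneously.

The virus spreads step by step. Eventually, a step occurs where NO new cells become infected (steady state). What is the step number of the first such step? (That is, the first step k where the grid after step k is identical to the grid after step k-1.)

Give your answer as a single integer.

Step 0 (initial): 3 infected
Step 1: +7 new -> 10 infected
Step 2: +8 new -> 18 infected
Step 3: +3 new -> 21 infected
Step 4: +3 new -> 24 infected
Step 5: +1 new -> 25 infected
Step 6: +1 new -> 26 infected
Step 7: +0 new -> 26 infected

Answer: 7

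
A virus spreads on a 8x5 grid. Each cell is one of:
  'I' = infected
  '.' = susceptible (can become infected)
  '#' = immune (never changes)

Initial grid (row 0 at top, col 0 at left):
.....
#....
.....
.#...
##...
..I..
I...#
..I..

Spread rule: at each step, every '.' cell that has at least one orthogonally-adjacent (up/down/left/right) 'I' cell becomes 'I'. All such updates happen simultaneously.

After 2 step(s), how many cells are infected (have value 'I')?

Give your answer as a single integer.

Answer: 17

Derivation:
Step 0 (initial): 3 infected
Step 1: +9 new -> 12 infected
Step 2: +5 new -> 17 infected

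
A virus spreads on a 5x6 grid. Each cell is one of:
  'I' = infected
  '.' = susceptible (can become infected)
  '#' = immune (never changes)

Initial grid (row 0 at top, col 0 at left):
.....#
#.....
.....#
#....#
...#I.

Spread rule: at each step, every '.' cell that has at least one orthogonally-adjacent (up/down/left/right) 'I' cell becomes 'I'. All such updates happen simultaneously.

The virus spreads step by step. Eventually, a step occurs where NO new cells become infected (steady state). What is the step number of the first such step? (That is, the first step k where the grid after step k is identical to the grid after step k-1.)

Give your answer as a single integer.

Answer: 9

Derivation:
Step 0 (initial): 1 infected
Step 1: +2 new -> 3 infected
Step 2: +2 new -> 5 infected
Step 3: +3 new -> 8 infected
Step 4: +6 new -> 14 infected
Step 5: +4 new -> 18 infected
Step 6: +4 new -> 22 infected
Step 7: +1 new -> 23 infected
Step 8: +1 new -> 24 infected
Step 9: +0 new -> 24 infected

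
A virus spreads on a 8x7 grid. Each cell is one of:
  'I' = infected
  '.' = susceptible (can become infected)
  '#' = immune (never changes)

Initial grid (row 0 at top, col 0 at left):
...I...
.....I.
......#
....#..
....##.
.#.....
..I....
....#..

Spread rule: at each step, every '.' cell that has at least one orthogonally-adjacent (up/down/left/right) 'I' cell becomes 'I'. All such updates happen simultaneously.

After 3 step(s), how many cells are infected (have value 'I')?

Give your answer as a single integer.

Answer: 38

Derivation:
Step 0 (initial): 3 infected
Step 1: +11 new -> 14 infected
Step 2: +12 new -> 26 infected
Step 3: +12 new -> 38 infected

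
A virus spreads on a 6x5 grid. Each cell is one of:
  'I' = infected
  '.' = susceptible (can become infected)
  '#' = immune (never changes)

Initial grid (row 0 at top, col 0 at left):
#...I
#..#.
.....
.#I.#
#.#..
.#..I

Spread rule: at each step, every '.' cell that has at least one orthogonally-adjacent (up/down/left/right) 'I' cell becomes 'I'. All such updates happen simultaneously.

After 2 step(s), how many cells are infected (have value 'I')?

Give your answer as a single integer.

Answer: 16

Derivation:
Step 0 (initial): 3 infected
Step 1: +6 new -> 9 infected
Step 2: +7 new -> 16 infected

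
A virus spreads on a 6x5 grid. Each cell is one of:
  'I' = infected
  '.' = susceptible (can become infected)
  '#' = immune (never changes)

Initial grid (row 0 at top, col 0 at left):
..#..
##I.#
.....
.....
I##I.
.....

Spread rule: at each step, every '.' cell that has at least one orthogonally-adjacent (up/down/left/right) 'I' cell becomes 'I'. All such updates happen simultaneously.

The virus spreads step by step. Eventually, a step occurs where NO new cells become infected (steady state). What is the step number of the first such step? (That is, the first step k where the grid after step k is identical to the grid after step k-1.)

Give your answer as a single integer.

Step 0 (initial): 3 infected
Step 1: +7 new -> 10 infected
Step 2: +10 new -> 20 infected
Step 3: +2 new -> 22 infected
Step 4: +0 new -> 22 infected

Answer: 4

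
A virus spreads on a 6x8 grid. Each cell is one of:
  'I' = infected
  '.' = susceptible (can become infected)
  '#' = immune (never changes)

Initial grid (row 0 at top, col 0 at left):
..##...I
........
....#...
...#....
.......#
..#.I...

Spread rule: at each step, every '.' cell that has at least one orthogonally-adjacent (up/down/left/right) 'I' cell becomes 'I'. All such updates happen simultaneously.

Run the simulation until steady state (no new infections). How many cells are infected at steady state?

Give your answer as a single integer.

Step 0 (initial): 2 infected
Step 1: +5 new -> 7 infected
Step 2: +7 new -> 14 infected
Step 3: +8 new -> 22 infected
Step 4: +5 new -> 27 infected
Step 5: +5 new -> 32 infected
Step 6: +5 new -> 37 infected
Step 7: +2 new -> 39 infected
Step 8: +2 new -> 41 infected
Step 9: +1 new -> 42 infected
Step 10: +0 new -> 42 infected

Answer: 42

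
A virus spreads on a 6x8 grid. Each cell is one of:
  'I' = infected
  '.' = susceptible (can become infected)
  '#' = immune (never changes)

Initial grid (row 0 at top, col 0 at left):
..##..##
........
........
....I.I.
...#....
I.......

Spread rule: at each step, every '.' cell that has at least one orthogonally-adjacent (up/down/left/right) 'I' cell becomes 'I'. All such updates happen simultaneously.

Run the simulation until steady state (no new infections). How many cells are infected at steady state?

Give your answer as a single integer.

Answer: 43

Derivation:
Step 0 (initial): 3 infected
Step 1: +9 new -> 12 infected
Step 2: +13 new -> 25 infected
Step 3: +11 new -> 36 infected
Step 4: +4 new -> 40 infected
Step 5: +2 new -> 42 infected
Step 6: +1 new -> 43 infected
Step 7: +0 new -> 43 infected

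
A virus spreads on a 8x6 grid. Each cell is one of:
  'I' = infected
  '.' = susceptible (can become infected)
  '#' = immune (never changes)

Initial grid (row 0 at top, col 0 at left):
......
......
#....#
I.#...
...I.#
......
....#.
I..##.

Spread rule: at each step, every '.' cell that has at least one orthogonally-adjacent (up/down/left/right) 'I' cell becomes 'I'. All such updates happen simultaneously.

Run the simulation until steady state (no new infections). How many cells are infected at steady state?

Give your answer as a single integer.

Step 0 (initial): 3 infected
Step 1: +8 new -> 11 infected
Step 2: +10 new -> 21 infected
Step 3: +8 new -> 29 infected
Step 4: +6 new -> 35 infected
Step 5: +5 new -> 40 infected
Step 6: +1 new -> 41 infected
Step 7: +0 new -> 41 infected

Answer: 41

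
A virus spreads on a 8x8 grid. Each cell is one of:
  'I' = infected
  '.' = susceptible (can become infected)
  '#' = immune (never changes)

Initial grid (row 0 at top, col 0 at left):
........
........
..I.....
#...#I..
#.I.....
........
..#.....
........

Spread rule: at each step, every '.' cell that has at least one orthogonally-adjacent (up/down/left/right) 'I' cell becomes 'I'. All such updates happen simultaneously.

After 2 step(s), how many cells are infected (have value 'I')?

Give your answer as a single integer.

Step 0 (initial): 3 infected
Step 1: +10 new -> 13 infected
Step 2: +15 new -> 28 infected

Answer: 28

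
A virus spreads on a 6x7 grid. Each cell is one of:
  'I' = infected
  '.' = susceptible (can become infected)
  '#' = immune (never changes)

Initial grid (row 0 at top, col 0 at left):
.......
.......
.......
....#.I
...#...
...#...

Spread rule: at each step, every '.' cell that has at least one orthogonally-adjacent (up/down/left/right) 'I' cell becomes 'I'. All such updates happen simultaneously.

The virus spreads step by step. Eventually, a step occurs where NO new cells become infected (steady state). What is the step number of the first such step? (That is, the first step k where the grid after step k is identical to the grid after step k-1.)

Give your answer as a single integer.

Step 0 (initial): 1 infected
Step 1: +3 new -> 4 infected
Step 2: +4 new -> 8 infected
Step 3: +5 new -> 13 infected
Step 4: +4 new -> 17 infected
Step 5: +4 new -> 21 infected
Step 6: +4 new -> 25 infected
Step 7: +5 new -> 30 infected
Step 8: +5 new -> 35 infected
Step 9: +3 new -> 38 infected
Step 10: +1 new -> 39 infected
Step 11: +0 new -> 39 infected

Answer: 11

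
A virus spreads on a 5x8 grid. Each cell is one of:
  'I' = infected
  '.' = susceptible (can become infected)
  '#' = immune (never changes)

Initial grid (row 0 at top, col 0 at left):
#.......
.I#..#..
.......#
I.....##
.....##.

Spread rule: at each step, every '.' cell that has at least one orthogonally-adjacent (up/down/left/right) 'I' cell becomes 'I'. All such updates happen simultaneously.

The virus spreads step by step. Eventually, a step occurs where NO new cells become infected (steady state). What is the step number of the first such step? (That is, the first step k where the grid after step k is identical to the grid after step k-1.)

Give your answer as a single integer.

Step 0 (initial): 2 infected
Step 1: +6 new -> 8 infected
Step 2: +4 new -> 12 infected
Step 3: +4 new -> 16 infected
Step 4: +5 new -> 21 infected
Step 5: +5 new -> 26 infected
Step 6: +2 new -> 28 infected
Step 7: +2 new -> 30 infected
Step 8: +1 new -> 31 infected
Step 9: +0 new -> 31 infected

Answer: 9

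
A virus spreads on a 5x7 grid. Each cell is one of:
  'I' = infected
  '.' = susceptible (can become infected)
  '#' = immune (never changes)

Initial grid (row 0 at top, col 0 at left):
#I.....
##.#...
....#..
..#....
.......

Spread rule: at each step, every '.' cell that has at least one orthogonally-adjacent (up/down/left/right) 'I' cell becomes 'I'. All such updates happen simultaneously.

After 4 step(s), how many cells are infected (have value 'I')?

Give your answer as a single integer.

Answer: 10

Derivation:
Step 0 (initial): 1 infected
Step 1: +1 new -> 2 infected
Step 2: +2 new -> 4 infected
Step 3: +2 new -> 6 infected
Step 4: +4 new -> 10 infected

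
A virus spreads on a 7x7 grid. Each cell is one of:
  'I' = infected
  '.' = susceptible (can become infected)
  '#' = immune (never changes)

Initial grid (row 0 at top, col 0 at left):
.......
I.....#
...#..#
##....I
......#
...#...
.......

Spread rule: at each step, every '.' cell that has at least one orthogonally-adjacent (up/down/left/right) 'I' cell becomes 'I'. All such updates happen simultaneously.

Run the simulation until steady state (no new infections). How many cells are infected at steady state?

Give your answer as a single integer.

Step 0 (initial): 2 infected
Step 1: +4 new -> 6 infected
Step 2: +6 new -> 12 infected
Step 3: +8 new -> 20 infected
Step 4: +8 new -> 28 infected
Step 5: +5 new -> 33 infected
Step 6: +3 new -> 36 infected
Step 7: +3 new -> 39 infected
Step 8: +2 new -> 41 infected
Step 9: +1 new -> 42 infected
Step 10: +0 new -> 42 infected

Answer: 42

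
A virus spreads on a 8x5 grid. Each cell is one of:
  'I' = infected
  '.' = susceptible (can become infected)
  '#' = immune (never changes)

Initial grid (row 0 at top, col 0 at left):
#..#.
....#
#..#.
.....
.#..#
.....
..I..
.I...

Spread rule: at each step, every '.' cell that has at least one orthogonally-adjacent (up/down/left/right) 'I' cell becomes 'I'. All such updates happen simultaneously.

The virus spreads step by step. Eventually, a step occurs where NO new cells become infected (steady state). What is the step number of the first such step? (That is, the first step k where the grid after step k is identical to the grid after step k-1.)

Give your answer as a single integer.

Answer: 8

Derivation:
Step 0 (initial): 2 infected
Step 1: +5 new -> 7 infected
Step 2: +6 new -> 13 infected
Step 3: +5 new -> 18 infected
Step 4: +4 new -> 22 infected
Step 5: +4 new -> 26 infected
Step 6: +4 new -> 30 infected
Step 7: +2 new -> 32 infected
Step 8: +0 new -> 32 infected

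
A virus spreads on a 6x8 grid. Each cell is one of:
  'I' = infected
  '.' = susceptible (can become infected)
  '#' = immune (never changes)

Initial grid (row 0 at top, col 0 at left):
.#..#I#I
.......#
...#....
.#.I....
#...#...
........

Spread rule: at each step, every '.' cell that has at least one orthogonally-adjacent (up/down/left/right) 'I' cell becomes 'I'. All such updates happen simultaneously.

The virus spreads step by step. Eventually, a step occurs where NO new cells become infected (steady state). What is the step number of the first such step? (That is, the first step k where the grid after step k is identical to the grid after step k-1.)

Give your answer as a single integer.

Step 0 (initial): 3 infected
Step 1: +4 new -> 7 infected
Step 2: +8 new -> 15 infected
Step 3: +9 new -> 24 infected
Step 4: +9 new -> 33 infected
Step 5: +5 new -> 38 infected
Step 6: +2 new -> 40 infected
Step 7: +0 new -> 40 infected

Answer: 7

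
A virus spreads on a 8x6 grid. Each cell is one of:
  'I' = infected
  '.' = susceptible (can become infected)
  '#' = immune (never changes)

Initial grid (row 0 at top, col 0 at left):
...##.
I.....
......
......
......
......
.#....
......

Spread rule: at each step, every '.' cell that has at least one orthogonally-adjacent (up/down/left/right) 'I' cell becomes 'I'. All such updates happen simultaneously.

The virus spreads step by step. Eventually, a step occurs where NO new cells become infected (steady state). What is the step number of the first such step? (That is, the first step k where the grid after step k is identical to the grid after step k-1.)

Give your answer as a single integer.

Answer: 12

Derivation:
Step 0 (initial): 1 infected
Step 1: +3 new -> 4 infected
Step 2: +4 new -> 8 infected
Step 3: +5 new -> 13 infected
Step 4: +5 new -> 18 infected
Step 5: +6 new -> 24 infected
Step 6: +6 new -> 30 infected
Step 7: +5 new -> 35 infected
Step 8: +4 new -> 39 infected
Step 9: +3 new -> 42 infected
Step 10: +2 new -> 44 infected
Step 11: +1 new -> 45 infected
Step 12: +0 new -> 45 infected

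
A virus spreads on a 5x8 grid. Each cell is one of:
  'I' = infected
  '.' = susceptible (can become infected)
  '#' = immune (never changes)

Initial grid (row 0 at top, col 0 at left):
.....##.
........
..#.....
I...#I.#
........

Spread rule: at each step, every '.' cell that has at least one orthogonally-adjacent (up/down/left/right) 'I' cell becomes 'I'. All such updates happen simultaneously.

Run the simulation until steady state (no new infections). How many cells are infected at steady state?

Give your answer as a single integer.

Step 0 (initial): 2 infected
Step 1: +6 new -> 8 infected
Step 2: +9 new -> 17 infected
Step 3: +10 new -> 27 infected
Step 4: +5 new -> 32 infected
Step 5: +3 new -> 35 infected
Step 6: +0 new -> 35 infected

Answer: 35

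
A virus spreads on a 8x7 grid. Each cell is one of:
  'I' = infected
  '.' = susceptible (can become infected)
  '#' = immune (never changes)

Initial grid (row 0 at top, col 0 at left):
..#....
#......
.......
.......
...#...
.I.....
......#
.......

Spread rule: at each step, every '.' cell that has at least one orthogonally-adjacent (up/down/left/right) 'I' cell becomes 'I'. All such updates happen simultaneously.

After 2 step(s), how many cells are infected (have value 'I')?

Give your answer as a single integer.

Step 0 (initial): 1 infected
Step 1: +4 new -> 5 infected
Step 2: +7 new -> 12 infected

Answer: 12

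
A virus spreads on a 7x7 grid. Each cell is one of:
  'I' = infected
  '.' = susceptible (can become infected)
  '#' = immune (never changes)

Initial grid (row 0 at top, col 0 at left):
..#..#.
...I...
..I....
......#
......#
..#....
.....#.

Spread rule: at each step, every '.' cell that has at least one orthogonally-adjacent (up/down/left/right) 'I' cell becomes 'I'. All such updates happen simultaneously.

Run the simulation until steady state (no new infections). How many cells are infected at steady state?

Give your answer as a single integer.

Step 0 (initial): 2 infected
Step 1: +6 new -> 8 infected
Step 2: +8 new -> 16 infected
Step 3: +8 new -> 24 infected
Step 4: +8 new -> 32 infected
Step 5: +5 new -> 37 infected
Step 6: +4 new -> 41 infected
Step 7: +1 new -> 42 infected
Step 8: +1 new -> 43 infected
Step 9: +0 new -> 43 infected

Answer: 43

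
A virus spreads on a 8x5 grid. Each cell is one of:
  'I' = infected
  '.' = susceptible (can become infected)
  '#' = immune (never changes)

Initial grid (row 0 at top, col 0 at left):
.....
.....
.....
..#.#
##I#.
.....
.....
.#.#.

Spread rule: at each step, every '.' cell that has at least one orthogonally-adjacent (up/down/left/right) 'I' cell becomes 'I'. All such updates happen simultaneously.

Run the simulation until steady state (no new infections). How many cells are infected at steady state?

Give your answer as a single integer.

Step 0 (initial): 1 infected
Step 1: +1 new -> 2 infected
Step 2: +3 new -> 5 infected
Step 3: +5 new -> 10 infected
Step 4: +3 new -> 13 infected
Step 5: +2 new -> 15 infected
Step 6: +0 new -> 15 infected

Answer: 15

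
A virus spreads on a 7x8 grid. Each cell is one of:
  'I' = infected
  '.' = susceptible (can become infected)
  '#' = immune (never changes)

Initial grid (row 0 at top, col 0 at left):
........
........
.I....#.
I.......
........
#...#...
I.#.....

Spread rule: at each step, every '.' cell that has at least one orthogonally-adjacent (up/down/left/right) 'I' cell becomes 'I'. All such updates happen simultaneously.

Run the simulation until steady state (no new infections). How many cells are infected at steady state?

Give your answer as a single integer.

Answer: 52

Derivation:
Step 0 (initial): 3 infected
Step 1: +6 new -> 9 infected
Step 2: +7 new -> 16 infected
Step 3: +7 new -> 23 infected
Step 4: +6 new -> 29 infected
Step 5: +5 new -> 34 infected
Step 6: +5 new -> 39 infected
Step 7: +6 new -> 45 infected
Step 8: +5 new -> 50 infected
Step 9: +2 new -> 52 infected
Step 10: +0 new -> 52 infected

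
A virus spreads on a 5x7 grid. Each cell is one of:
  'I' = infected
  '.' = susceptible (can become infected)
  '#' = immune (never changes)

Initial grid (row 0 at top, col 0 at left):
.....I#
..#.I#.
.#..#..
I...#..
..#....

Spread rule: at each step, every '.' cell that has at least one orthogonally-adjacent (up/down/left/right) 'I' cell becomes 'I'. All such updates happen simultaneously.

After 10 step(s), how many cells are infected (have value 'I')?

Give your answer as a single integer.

Answer: 28

Derivation:
Step 0 (initial): 3 infected
Step 1: +5 new -> 8 infected
Step 2: +5 new -> 13 infected
Step 3: +5 new -> 18 infected
Step 4: +2 new -> 20 infected
Step 5: +1 new -> 21 infected
Step 6: +1 new -> 22 infected
Step 7: +2 new -> 24 infected
Step 8: +2 new -> 26 infected
Step 9: +1 new -> 27 infected
Step 10: +1 new -> 28 infected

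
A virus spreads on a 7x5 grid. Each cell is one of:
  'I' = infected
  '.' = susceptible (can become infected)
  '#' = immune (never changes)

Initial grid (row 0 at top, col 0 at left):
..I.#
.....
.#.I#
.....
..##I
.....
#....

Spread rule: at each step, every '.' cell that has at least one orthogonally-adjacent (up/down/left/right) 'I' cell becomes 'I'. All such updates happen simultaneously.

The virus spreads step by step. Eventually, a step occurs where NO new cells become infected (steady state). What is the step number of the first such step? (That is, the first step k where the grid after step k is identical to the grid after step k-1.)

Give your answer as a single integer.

Step 0 (initial): 3 infected
Step 1: +8 new -> 11 infected
Step 2: +6 new -> 17 infected
Step 3: +4 new -> 21 infected
Step 4: +5 new -> 26 infected
Step 5: +3 new -> 29 infected
Step 6: +0 new -> 29 infected

Answer: 6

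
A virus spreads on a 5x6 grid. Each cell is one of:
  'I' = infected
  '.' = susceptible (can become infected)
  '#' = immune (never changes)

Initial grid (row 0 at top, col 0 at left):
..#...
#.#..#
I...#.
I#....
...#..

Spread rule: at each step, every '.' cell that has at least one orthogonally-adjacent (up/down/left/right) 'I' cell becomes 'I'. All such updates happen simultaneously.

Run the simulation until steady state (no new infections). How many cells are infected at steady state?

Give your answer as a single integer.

Step 0 (initial): 2 infected
Step 1: +2 new -> 4 infected
Step 2: +3 new -> 7 infected
Step 3: +4 new -> 11 infected
Step 4: +3 new -> 14 infected
Step 5: +3 new -> 17 infected
Step 6: +3 new -> 20 infected
Step 7: +3 new -> 23 infected
Step 8: +0 new -> 23 infected

Answer: 23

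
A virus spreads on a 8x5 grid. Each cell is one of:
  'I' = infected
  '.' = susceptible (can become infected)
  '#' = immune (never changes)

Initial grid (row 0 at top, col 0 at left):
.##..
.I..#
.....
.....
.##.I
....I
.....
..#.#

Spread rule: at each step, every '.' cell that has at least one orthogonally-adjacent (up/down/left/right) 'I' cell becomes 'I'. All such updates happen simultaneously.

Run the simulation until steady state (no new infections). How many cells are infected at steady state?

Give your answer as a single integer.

Step 0 (initial): 3 infected
Step 1: +7 new -> 10 infected
Step 2: +9 new -> 19 infected
Step 3: +7 new -> 26 infected
Step 4: +4 new -> 30 infected
Step 5: +2 new -> 32 infected
Step 6: +1 new -> 33 infected
Step 7: +0 new -> 33 infected

Answer: 33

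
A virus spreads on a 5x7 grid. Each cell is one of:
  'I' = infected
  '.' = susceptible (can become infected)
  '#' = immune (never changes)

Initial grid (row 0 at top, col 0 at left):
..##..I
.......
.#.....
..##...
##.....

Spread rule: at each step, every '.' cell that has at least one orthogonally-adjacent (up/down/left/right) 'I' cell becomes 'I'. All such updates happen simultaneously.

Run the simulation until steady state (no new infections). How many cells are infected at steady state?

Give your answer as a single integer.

Answer: 28

Derivation:
Step 0 (initial): 1 infected
Step 1: +2 new -> 3 infected
Step 2: +3 new -> 6 infected
Step 3: +3 new -> 9 infected
Step 4: +4 new -> 13 infected
Step 5: +4 new -> 17 infected
Step 6: +3 new -> 20 infected
Step 7: +3 new -> 23 infected
Step 8: +3 new -> 26 infected
Step 9: +1 new -> 27 infected
Step 10: +1 new -> 28 infected
Step 11: +0 new -> 28 infected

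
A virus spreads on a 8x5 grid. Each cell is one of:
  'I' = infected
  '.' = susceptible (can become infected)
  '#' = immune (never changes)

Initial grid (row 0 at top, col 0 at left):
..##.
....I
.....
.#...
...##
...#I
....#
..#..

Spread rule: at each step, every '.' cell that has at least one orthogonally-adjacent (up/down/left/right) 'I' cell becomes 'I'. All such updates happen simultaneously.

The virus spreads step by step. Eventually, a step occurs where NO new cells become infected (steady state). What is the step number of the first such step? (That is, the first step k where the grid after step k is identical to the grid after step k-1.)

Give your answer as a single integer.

Answer: 11

Derivation:
Step 0 (initial): 2 infected
Step 1: +3 new -> 5 infected
Step 2: +3 new -> 8 infected
Step 3: +3 new -> 11 infected
Step 4: +4 new -> 15 infected
Step 5: +3 new -> 18 infected
Step 6: +3 new -> 21 infected
Step 7: +3 new -> 24 infected
Step 8: +3 new -> 27 infected
Step 9: +3 new -> 30 infected
Step 10: +2 new -> 32 infected
Step 11: +0 new -> 32 infected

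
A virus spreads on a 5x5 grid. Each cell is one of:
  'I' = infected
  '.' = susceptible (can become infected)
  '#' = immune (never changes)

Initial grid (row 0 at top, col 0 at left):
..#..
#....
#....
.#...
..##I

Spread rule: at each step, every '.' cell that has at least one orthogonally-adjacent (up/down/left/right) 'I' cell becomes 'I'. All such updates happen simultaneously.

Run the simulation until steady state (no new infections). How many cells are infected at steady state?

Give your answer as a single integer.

Step 0 (initial): 1 infected
Step 1: +1 new -> 2 infected
Step 2: +2 new -> 4 infected
Step 3: +3 new -> 7 infected
Step 4: +3 new -> 10 infected
Step 5: +3 new -> 13 infected
Step 6: +1 new -> 14 infected
Step 7: +1 new -> 15 infected
Step 8: +1 new -> 16 infected
Step 9: +0 new -> 16 infected

Answer: 16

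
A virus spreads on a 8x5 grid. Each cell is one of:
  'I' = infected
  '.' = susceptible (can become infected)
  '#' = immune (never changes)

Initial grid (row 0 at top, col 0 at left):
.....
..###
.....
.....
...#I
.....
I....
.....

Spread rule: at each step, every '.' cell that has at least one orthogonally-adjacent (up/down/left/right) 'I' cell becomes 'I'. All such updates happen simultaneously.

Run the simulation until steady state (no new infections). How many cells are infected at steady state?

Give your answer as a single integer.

Answer: 36

Derivation:
Step 0 (initial): 2 infected
Step 1: +5 new -> 7 infected
Step 2: +8 new -> 15 infected
Step 3: +8 new -> 23 infected
Step 4: +5 new -> 28 infected
Step 5: +2 new -> 30 infected
Step 6: +2 new -> 32 infected
Step 7: +1 new -> 33 infected
Step 8: +1 new -> 34 infected
Step 9: +1 new -> 35 infected
Step 10: +1 new -> 36 infected
Step 11: +0 new -> 36 infected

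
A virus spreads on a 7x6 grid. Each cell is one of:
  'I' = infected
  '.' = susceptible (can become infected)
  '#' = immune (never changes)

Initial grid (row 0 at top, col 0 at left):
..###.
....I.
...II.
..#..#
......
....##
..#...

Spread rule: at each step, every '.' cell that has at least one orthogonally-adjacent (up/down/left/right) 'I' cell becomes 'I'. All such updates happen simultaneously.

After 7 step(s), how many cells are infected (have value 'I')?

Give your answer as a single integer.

Answer: 34

Derivation:
Step 0 (initial): 3 infected
Step 1: +6 new -> 9 infected
Step 2: +5 new -> 14 infected
Step 3: +6 new -> 20 infected
Step 4: +6 new -> 26 infected
Step 5: +4 new -> 30 infected
Step 6: +3 new -> 33 infected
Step 7: +1 new -> 34 infected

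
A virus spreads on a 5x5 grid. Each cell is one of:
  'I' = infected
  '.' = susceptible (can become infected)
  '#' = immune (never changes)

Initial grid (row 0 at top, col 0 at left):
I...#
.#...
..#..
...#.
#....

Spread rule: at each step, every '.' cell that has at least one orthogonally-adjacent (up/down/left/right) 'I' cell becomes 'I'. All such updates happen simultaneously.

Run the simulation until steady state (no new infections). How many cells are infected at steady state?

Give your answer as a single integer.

Answer: 20

Derivation:
Step 0 (initial): 1 infected
Step 1: +2 new -> 3 infected
Step 2: +2 new -> 5 infected
Step 3: +4 new -> 9 infected
Step 4: +2 new -> 11 infected
Step 5: +4 new -> 15 infected
Step 6: +2 new -> 17 infected
Step 7: +2 new -> 19 infected
Step 8: +1 new -> 20 infected
Step 9: +0 new -> 20 infected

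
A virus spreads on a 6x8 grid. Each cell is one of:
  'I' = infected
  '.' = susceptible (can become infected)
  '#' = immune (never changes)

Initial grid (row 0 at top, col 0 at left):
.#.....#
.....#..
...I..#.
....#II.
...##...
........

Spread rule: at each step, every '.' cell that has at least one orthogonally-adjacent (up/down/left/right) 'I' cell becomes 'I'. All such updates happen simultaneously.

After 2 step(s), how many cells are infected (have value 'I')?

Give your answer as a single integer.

Answer: 20

Derivation:
Step 0 (initial): 3 infected
Step 1: +8 new -> 11 infected
Step 2: +9 new -> 20 infected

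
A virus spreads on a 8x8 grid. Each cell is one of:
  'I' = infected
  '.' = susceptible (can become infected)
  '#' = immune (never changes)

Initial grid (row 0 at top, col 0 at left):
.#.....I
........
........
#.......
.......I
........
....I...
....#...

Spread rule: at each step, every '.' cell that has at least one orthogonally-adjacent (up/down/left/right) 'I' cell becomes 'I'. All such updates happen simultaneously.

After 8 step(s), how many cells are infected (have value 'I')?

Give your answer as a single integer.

Step 0 (initial): 3 infected
Step 1: +8 new -> 11 infected
Step 2: +14 new -> 25 infected
Step 3: +11 new -> 36 infected
Step 4: +9 new -> 45 infected
Step 5: +7 new -> 52 infected
Step 6: +4 new -> 56 infected
Step 7: +2 new -> 58 infected
Step 8: +2 new -> 60 infected

Answer: 60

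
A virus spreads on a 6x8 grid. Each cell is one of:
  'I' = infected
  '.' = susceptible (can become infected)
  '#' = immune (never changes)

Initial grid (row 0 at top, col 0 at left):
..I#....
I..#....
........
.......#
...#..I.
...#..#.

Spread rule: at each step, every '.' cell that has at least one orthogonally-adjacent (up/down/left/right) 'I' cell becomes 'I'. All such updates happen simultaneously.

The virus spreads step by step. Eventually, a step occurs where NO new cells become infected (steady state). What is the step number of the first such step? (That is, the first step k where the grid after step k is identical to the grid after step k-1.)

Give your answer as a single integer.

Step 0 (initial): 3 infected
Step 1: +8 new -> 11 infected
Step 2: +8 new -> 19 infected
Step 3: +9 new -> 28 infected
Step 4: +8 new -> 36 infected
Step 5: +5 new -> 41 infected
Step 6: +1 new -> 42 infected
Step 7: +0 new -> 42 infected

Answer: 7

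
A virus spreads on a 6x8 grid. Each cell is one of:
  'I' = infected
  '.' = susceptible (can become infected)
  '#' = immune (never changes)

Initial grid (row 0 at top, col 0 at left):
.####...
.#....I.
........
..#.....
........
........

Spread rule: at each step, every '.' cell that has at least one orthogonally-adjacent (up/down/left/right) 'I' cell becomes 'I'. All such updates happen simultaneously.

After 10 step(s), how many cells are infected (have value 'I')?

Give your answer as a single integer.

Step 0 (initial): 1 infected
Step 1: +4 new -> 5 infected
Step 2: +6 new -> 11 infected
Step 3: +5 new -> 16 infected
Step 4: +6 new -> 22 infected
Step 5: +5 new -> 27 infected
Step 6: +3 new -> 30 infected
Step 7: +4 new -> 34 infected
Step 8: +4 new -> 38 infected
Step 9: +3 new -> 41 infected
Step 10: +1 new -> 42 infected

Answer: 42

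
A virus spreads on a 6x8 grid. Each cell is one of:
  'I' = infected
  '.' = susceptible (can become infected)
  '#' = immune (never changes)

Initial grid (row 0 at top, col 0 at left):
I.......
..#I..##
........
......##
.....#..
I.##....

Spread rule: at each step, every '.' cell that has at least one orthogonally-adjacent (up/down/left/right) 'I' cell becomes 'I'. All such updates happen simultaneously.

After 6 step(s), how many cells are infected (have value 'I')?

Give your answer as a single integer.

Step 0 (initial): 3 infected
Step 1: +7 new -> 10 infected
Step 2: +10 new -> 20 infected
Step 3: +8 new -> 28 infected
Step 4: +4 new -> 32 infected
Step 5: +3 new -> 35 infected
Step 6: +1 new -> 36 infected

Answer: 36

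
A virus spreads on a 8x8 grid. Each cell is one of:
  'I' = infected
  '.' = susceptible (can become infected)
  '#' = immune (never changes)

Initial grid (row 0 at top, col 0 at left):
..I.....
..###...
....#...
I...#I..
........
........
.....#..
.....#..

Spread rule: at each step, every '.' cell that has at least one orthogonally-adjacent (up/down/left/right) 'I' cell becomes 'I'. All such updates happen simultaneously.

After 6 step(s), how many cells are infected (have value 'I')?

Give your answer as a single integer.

Step 0 (initial): 3 infected
Step 1: +8 new -> 11 infected
Step 2: +14 new -> 25 infected
Step 3: +12 new -> 37 infected
Step 4: +10 new -> 47 infected
Step 5: +7 new -> 54 infected
Step 6: +3 new -> 57 infected

Answer: 57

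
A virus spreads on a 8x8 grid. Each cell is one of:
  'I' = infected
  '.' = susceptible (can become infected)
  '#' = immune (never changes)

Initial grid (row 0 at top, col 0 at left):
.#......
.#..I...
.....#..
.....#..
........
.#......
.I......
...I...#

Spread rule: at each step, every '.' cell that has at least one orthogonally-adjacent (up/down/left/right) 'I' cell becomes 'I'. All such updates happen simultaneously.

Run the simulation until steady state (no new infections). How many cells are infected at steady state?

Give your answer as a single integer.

Step 0 (initial): 3 infected
Step 1: +10 new -> 13 infected
Step 2: +12 new -> 25 infected
Step 3: +13 new -> 38 infected
Step 4: +10 new -> 48 infected
Step 5: +6 new -> 54 infected
Step 6: +3 new -> 57 infected
Step 7: +1 new -> 58 infected
Step 8: +0 new -> 58 infected

Answer: 58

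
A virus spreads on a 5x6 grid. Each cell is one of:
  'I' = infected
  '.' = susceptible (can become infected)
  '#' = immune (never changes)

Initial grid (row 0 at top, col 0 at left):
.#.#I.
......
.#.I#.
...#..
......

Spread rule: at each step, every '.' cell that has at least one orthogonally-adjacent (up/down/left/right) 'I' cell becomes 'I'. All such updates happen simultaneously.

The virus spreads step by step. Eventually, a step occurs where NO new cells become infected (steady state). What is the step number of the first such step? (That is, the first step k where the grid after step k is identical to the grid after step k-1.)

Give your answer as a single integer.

Answer: 6

Derivation:
Step 0 (initial): 2 infected
Step 1: +4 new -> 6 infected
Step 2: +3 new -> 9 infected
Step 3: +5 new -> 14 infected
Step 4: +5 new -> 19 infected
Step 5: +6 new -> 25 infected
Step 6: +0 new -> 25 infected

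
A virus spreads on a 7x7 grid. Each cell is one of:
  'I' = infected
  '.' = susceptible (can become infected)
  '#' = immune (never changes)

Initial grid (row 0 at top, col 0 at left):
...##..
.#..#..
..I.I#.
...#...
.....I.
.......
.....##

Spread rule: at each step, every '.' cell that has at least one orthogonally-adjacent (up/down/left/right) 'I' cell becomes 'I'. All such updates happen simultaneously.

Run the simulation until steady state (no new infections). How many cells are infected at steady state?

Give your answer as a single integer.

Answer: 41

Derivation:
Step 0 (initial): 3 infected
Step 1: +9 new -> 12 infected
Step 2: +9 new -> 21 infected
Step 3: +8 new -> 29 infected
Step 4: +6 new -> 35 infected
Step 5: +4 new -> 39 infected
Step 6: +2 new -> 41 infected
Step 7: +0 new -> 41 infected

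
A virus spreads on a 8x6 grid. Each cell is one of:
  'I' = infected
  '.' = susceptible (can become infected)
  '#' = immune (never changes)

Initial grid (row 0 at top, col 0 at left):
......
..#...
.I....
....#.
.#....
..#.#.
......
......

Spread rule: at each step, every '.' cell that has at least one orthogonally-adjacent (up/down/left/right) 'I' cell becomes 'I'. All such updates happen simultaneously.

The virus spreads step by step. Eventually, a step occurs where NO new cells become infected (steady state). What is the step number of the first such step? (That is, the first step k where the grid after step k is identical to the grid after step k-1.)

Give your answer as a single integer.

Answer: 10

Derivation:
Step 0 (initial): 1 infected
Step 1: +4 new -> 5 infected
Step 2: +5 new -> 10 infected
Step 3: +7 new -> 17 infected
Step 4: +5 new -> 22 infected
Step 5: +7 new -> 29 infected
Step 6: +5 new -> 34 infected
Step 7: +5 new -> 39 infected
Step 8: +3 new -> 42 infected
Step 9: +1 new -> 43 infected
Step 10: +0 new -> 43 infected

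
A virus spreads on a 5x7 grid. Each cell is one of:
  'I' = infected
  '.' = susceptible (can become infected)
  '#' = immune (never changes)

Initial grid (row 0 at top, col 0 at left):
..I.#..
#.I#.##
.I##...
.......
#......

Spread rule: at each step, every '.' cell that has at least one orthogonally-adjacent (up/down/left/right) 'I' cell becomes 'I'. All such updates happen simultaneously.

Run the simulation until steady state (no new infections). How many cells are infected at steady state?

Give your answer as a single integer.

Step 0 (initial): 3 infected
Step 1: +5 new -> 8 infected
Step 2: +4 new -> 12 infected
Step 3: +2 new -> 14 infected
Step 4: +2 new -> 16 infected
Step 5: +3 new -> 19 infected
Step 6: +4 new -> 23 infected
Step 7: +2 new -> 25 infected
Step 8: +0 new -> 25 infected

Answer: 25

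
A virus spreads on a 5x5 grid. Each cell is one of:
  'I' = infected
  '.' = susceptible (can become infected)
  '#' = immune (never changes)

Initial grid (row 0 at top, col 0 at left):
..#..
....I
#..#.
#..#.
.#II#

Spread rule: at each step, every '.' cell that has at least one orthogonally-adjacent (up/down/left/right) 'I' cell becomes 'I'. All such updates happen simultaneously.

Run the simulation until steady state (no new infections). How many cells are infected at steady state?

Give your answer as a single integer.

Step 0 (initial): 3 infected
Step 1: +4 new -> 7 infected
Step 2: +5 new -> 12 infected
Step 3: +2 new -> 14 infected
Step 4: +2 new -> 16 infected
Step 5: +1 new -> 17 infected
Step 6: +0 new -> 17 infected

Answer: 17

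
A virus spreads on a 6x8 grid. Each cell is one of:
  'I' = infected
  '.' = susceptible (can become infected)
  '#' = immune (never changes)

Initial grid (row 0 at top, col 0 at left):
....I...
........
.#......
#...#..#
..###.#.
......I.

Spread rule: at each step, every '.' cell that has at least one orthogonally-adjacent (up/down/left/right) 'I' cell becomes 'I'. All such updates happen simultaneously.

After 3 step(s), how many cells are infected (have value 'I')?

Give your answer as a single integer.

Answer: 23

Derivation:
Step 0 (initial): 2 infected
Step 1: +5 new -> 7 infected
Step 2: +8 new -> 15 infected
Step 3: +8 new -> 23 infected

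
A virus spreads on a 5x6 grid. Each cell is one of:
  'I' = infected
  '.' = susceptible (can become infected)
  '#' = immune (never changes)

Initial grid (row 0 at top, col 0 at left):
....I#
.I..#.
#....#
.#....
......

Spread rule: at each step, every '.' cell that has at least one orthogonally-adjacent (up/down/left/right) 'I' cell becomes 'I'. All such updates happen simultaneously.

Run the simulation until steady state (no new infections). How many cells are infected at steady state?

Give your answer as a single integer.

Step 0 (initial): 2 infected
Step 1: +5 new -> 7 infected
Step 2: +4 new -> 11 infected
Step 3: +2 new -> 13 infected
Step 4: +3 new -> 16 infected
Step 5: +3 new -> 19 infected
Step 6: +3 new -> 22 infected
Step 7: +2 new -> 24 infected
Step 8: +0 new -> 24 infected

Answer: 24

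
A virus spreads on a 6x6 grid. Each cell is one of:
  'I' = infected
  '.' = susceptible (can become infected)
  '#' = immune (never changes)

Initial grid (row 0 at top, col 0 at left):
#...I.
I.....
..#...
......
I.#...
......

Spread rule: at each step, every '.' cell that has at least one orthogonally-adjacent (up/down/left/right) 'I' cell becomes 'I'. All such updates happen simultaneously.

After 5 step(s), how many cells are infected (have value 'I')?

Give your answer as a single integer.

Answer: 32

Derivation:
Step 0 (initial): 3 infected
Step 1: +8 new -> 11 infected
Step 2: +9 new -> 20 infected
Step 3: +5 new -> 25 infected
Step 4: +4 new -> 29 infected
Step 5: +3 new -> 32 infected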